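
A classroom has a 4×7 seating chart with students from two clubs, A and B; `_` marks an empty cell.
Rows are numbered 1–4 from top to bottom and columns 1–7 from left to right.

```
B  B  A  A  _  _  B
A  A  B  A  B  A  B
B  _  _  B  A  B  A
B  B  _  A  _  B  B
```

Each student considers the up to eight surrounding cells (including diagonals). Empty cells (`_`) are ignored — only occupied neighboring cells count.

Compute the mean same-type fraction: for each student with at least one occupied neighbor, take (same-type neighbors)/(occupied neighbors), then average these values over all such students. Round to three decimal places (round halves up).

0.486

(1,1)B 1/3
(1,2)B 2/5
(1,3)A 3/5
(1,4)A 2/4
(1,7)B 1/2
(2,1)A 1/4
(2,2)A 2/6
(2,3)B 2/6
(2,4)A 3/6
(2,5)B 2/6
(2,6)A 2/6
(2,7)B 2/4
(3,1)B 2/4
(3,4)B 2/5
(3,5)A 3/7
(3,6)B 4/7
(3,7)A 1/5
(4,1)B 2/2
(4,2)B 2/2
(4,4)A 1/2
(4,6)B 2/4
(4,7)B 2/3
Sum over 22 students: 1/3 + 2/5 + 3/5 + 2/4 + 1/2 + 1/4 + 2/6 + 2/6 + 3/6 + 2/6 + 2/6 + 2/4 + 2/4 + 2/5 + 3/7 + 4/7 + 1/5 + 2/2 + 2/2 + 1/2 + 2/4 + 2/3 = 641/60; mean = 641/60 ÷ 22 = 641/1320 = 0.485606… → 0.486.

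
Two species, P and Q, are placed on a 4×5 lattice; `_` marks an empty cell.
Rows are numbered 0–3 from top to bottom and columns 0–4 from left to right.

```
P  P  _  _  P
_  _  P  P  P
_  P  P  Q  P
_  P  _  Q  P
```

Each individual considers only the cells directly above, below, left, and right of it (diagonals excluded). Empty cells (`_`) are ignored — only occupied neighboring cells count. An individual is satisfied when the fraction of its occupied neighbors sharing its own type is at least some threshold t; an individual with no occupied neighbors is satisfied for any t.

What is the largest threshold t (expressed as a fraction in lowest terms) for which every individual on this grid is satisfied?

(0,0)P 1/1
(0,1)P 1/1
(0,4)P 1/1
(1,2)P 2/2
(1,3)P 2/3
(1,4)P 3/3
(2,1)P 2/2
(2,2)P 2/3
(2,3)Q 1/4
(2,4)P 2/3
(3,1)P 1/1
(3,3)Q 1/2
(3,4)P 1/2
The smallest same-type fraction is 1/4 at (2,3), which reduces to 1/4. Any threshold above that leaves this individual unsatisfied.

1/4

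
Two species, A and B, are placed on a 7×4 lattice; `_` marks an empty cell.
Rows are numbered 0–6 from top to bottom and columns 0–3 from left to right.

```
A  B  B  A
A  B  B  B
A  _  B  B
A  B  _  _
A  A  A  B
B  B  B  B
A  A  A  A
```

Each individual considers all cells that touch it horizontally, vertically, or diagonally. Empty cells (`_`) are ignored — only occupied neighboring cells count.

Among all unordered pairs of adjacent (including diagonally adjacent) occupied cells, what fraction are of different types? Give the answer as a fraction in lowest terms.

Scan each occupied cell's neighbors to the right and below (and the two forward diagonals) so each pair is counted once.
From row 0: 6 unlike of 13 pairs (running 6/13).
From row 1: 2 unlike of 10 pairs (running 8/23).
From row 2: 1 unlike of 4 pairs (running 9/27).
From row 3: 4 unlike of 6 pairs (running 13/33).
From row 4: 9 unlike of 13 pairs (running 22/46).
From row 5: 10 unlike of 13 pairs (running 32/59).
From row 6: 0 unlike of 3 pairs (running 32/62).
Total adjacent occupied pairs: 62; unlike-type pairs: 32.
32/62 reduces to 16/31.

16/31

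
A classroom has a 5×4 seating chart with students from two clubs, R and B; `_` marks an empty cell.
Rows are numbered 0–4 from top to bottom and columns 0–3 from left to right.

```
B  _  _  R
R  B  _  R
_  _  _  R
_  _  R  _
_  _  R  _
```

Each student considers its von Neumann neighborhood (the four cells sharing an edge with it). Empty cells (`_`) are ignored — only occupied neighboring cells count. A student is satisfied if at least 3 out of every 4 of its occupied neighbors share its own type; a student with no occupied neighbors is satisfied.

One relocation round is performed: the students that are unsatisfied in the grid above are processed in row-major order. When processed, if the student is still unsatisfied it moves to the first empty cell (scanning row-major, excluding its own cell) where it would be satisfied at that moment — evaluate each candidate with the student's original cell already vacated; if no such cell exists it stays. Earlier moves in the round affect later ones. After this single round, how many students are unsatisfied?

0

Initially unsatisfied (in order): (0,0), (1,0), (1,1).
  (0,0) → (0,1).
  (1,0) → (2,0).
  (1,1): now satisfied by earlier moves; stays.
Resulting grid:
_ B _ R
_ B _ R
R _ _ R
_ _ R _
_ _ R _
All satisfied now.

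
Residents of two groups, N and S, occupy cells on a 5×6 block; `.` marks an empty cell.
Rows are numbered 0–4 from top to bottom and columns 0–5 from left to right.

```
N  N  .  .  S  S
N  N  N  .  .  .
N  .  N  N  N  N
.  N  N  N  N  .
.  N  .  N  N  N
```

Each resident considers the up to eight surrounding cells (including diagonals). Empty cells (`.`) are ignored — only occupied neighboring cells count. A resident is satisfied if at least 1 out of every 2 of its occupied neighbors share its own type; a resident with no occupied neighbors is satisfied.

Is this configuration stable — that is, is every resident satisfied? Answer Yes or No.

Row 0: (0,0)N 3/3 satisfied · (0,1)N 4/4 satisfied · (0,4)S 1/1 satisfied · (0,5)S 1/1 satisfied
Row 1: (1,0)N 4/4 satisfied · (1,1)N 6/6 satisfied · (1,2)N 4/4 satisfied
Row 2: (2,0)N 3/3 satisfied · (2,2)N 6/6 satisfied · (2,3)N 6/6 satisfied · (2,4)N 4/4 satisfied · (2,5)N 2/2 satisfied
Row 3: (3,1)N 4/4 satisfied · (3,2)N 6/6 satisfied · (3,3)N 7/7 satisfied · (3,4)N 7/7 satisfied
Row 4: (4,1)N 2/2 satisfied · (4,3)N 4/4 satisfied · (4,4)N 4/4 satisfied · (4,5)N 2/2 satisfied
All meet the threshold, so the configuration is stable.

Yes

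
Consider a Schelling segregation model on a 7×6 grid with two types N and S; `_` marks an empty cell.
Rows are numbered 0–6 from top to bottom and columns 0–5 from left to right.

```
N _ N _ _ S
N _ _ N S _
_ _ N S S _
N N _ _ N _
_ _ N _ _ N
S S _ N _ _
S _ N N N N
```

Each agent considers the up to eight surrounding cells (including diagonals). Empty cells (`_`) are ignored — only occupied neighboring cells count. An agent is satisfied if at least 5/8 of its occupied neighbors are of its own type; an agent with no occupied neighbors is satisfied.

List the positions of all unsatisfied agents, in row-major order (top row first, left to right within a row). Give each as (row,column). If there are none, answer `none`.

(0,0)N 1/1 ok
(0,2)N 1/1 ok
(0,5)S 1/1 ok
(1,0)N 1/1 ok
(1,3)N 2/5 unhappy
(1,4)S 3/4 ok
(2,2)N 2/3 ok
(2,3)S 2/5 unhappy
(2,4)S 2/4 unhappy
(3,0)N 1/1 ok
(3,1)N 3/3 ok
(3,4)N 1/3 unhappy
(4,2)N 2/3 ok
(4,5)N 1/1 ok
(5,0)S 2/2 ok
(5,1)S 2/4 unhappy
(5,3)N 4/4 ok
(6,0)S 2/2 ok
(6,2)N 2/3 ok
(6,3)N 3/3 ok
(6,4)N 3/3 ok
(6,5)N 1/1 ok

(1,3), (2,3), (2,4), (3,4), (5,1)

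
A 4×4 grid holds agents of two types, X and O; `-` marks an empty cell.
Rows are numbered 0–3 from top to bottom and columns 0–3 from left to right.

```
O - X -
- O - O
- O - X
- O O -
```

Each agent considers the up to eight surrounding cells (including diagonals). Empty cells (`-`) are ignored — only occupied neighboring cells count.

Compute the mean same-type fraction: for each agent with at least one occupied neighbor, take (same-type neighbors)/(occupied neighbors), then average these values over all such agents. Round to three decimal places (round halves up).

Row 0: (0,0)O 1/1 · (0,2)X 0/2
Row 1: (1,1)O 2/3 · (1,3)O 0/2
Row 2: (2,1)O 3/3 · (2,3)X 0/2
Row 3: (3,1)O 2/2 · (3,2)O 2/3
Sum over 8 agents: 1/1 + 0/2 + 2/3 + 0/2 + 3/3 + 0/2 + 2/2 + 2/3 = 13/3; mean = 13/3 ÷ 8 = 13/24 = 0.541666… → 0.542.

0.542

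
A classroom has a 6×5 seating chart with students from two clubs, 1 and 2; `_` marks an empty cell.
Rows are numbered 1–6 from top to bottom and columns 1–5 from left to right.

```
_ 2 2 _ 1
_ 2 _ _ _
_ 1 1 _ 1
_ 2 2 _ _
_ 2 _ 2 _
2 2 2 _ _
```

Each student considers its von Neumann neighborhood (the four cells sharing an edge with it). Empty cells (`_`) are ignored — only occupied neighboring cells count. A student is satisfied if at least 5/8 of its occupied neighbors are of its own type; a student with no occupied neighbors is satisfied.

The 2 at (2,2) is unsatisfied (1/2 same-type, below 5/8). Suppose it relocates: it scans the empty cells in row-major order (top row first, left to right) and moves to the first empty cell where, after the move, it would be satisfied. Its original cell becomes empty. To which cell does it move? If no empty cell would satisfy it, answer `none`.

Vacating (2,2). Empty cells in order:
  (1,1): 1/1 same-type → satisfied — stop here.

(1,1)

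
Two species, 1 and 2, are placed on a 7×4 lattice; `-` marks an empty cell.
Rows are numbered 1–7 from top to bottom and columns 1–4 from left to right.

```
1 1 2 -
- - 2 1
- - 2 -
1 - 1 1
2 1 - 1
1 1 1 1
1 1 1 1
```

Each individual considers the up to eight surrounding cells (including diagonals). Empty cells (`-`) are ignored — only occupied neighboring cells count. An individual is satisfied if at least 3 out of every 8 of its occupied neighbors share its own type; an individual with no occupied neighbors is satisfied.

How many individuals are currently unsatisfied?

Row 1: (1,1)1 1/1 ok · (1,2)1 1/3 unhappy · (1,3)2 1/3 unhappy
Row 2: (2,3)2 2/4 ok · (2,4)1 0/3 unhappy
Row 3: (3,3)2 1/4 unhappy
Row 4: (4,1)1 1/2 ok · (4,3)1 3/4 ok · (4,4)1 2/3 ok
Row 5: (5,1)2 0/4 unhappy · (5,2)1 5/6 ok · (5,4)1 4/4 ok
Row 6: (6,1)1 4/5 ok · (6,2)1 6/7 ok · (6,3)1 7/7 ok · (6,4)1 4/4 ok
Row 7: (7,1)1 3/3 ok · (7,2)1 5/5 ok · (7,3)1 5/5 ok · (7,4)1 3/3 ok
Unsatisfied: (1,2), (1,3), (2,4), (3,3), (5,1) — 5 in total.

5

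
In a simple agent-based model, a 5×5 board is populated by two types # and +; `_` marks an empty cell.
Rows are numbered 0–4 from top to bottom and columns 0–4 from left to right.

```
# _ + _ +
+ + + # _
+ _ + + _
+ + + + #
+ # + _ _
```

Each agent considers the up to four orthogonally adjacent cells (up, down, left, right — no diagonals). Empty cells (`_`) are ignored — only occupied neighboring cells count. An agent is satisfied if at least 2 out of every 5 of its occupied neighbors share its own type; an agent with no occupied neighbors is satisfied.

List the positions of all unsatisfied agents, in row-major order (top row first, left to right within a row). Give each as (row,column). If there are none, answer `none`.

(0,0), (1,3), (3,4), (4,1)

(0,0)# 0/1 not
(0,2)+ 1/1 satisfied
(0,4)+ 0/0 satisfied
(1,0)+ 2/3 satisfied
(1,1)+ 2/2 satisfied
(1,2)+ 3/4 satisfied
(1,3)# 0/2 not
(2,0)+ 2/2 satisfied
(2,2)+ 3/3 satisfied
(2,3)+ 2/3 satisfied
(3,0)+ 3/3 satisfied
(3,1)+ 2/3 satisfied
(3,2)+ 4/4 satisfied
(3,3)+ 2/3 satisfied
(3,4)# 0/1 not
(4,0)+ 1/2 satisfied
(4,1)# 0/3 not
(4,2)+ 1/2 satisfied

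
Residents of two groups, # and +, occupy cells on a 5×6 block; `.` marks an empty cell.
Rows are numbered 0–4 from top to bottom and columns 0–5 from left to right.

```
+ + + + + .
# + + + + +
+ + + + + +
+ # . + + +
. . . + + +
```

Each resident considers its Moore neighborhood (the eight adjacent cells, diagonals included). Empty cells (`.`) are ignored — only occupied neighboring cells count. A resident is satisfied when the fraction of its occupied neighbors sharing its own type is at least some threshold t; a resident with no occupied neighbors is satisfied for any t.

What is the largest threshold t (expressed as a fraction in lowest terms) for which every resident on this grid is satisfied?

(0,0)+ 2/3
(0,1)+ 4/5
(0,2)+ 5/5
(0,3)+ 5/5
(0,4)+ 4/4
(1,0)# 0/5
(1,1)+ 7/8
(1,2)+ 8/8
(1,3)+ 8/8
(1,4)+ 7/7
(1,5)+ 4/4
(2,0)+ 3/5
(2,1)+ 5/7
(2,2)+ 6/7
(2,3)+ 7/7
(2,4)+ 8/8
(2,5)+ 5/5
(3,0)+ 2/3
(3,1)# 0/4
(3,3)+ 6/6
(3,4)+ 8/8
(3,5)+ 5/5
(4,3)+ 3/3
(4,4)+ 5/5
(4,5)+ 3/3
The smallest same-type fraction is 0/5 at (1,0), which reduces to 0/1. Any threshold above that leaves this resident unsatisfied.

0/1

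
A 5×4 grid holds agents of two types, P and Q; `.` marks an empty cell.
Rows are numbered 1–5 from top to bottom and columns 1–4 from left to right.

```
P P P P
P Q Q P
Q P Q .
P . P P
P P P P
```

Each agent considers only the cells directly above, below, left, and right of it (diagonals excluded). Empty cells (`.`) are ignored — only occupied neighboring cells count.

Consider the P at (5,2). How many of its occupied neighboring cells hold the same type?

Occupied neighbors of (5,2): (5,1)=P, (5,3)=P.
Same type (P): 2 of 2.

2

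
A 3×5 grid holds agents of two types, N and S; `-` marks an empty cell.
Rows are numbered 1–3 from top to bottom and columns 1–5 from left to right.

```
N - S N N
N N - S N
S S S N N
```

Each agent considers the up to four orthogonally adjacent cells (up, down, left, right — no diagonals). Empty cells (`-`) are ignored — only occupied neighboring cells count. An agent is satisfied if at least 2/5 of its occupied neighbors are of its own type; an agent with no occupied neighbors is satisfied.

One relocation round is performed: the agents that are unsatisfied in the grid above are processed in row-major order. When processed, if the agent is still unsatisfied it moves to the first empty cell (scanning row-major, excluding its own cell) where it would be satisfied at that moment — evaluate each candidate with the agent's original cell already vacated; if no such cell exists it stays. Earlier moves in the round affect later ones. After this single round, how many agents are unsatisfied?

Initially unsatisfied (in order): (1,3), (1,4), (2,4), (3,4).
  (1,3) → (2,3).
  (1,4): now satisfied by earlier moves; stays.
  (2,4) → (1,3).
  (3,4): now satisfied by earlier moves; stays.
Resulting grid:
N - S N N
N N S - N
S S S N N
Unsatisfied now: (2,2).

1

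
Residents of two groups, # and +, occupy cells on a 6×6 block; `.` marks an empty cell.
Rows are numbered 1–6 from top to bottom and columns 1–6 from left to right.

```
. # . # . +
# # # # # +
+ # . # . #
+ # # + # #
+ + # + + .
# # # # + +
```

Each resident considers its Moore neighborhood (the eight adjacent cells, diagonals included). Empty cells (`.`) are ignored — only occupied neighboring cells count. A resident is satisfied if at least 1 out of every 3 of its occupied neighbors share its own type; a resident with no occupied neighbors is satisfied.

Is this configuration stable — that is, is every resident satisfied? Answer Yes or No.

No

(1,2)# 3/3 ok
(1,4)# 3/3 ok
(1,6)+ 1/2 ok
(2,1)# 3/4 ok
(2,2)# 4/5 ok
(2,3)# 6/6 ok
(2,4)# 4/4 ok
(2,5)# 4/6 ok
(2,6)+ 1/3 ok
(3,1)+ 1/5 unhappy
(3,2)# 5/7 ok
(3,4)# 5/6 ok
(3,6)# 3/4 ok
(4,1)+ 3/5 ok
(4,2)# 3/7 ok
(4,3)# 4/7 ok
(4,4)+ 2/6 ok
(4,5)# 3/6 ok
(4,6)# 2/3 ok
(5,1)+ 2/5 ok
(5,2)+ 2/8 unhappy
(5,3)# 5/8 ok
(5,4)+ 3/8 ok
(5,5)+ 4/7 ok
(6,1)# 1/3 ok
(6,2)# 3/5 ok
(6,3)# 3/5 ok
(6,4)# 2/5 ok
(6,5)+ 3/4 ok
(6,6)+ 2/2 ok
For instance (3,1) has only 1/5 same-type neighbors, below 1/3.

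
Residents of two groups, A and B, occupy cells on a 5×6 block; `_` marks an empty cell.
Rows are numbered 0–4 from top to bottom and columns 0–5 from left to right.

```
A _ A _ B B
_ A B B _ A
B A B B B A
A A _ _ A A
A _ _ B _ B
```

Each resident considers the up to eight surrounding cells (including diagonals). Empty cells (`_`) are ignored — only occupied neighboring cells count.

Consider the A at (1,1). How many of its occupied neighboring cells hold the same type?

Occupied neighbors of (1,1): (0,0)=A, (0,2)=A, (1,2)=B, (2,0)=B, (2,1)=A, (2,2)=B.
Same type (A): 3 of 6.

3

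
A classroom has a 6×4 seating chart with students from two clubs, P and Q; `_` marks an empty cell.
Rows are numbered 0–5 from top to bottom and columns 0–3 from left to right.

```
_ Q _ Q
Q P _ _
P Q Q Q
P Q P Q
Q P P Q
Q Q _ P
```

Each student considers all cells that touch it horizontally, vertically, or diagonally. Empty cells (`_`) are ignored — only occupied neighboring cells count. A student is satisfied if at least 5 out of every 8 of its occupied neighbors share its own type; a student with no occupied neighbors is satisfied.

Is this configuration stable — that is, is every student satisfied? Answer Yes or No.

(0,1)Q 1/2 not
(0,3)Q 0/0 satisfied
(1,0)Q 2/4 not
(1,1)P 1/5 not
(2,0)P 2/5 not
(2,1)Q 3/7 not
(2,2)Q 4/6 satisfied
(2,3)Q 2/3 satisfied
(3,0)P 2/5 not
(3,1)Q 3/8 not
(3,2)P 2/8 not
(3,3)Q 3/5 not
(4,0)Q 3/5 not
(4,1)P 3/7 not
(4,2)P 3/7 not
(4,3)Q 1/4 not
(5,0)Q 2/3 satisfied
(5,1)Q 2/4 not
(5,3)P 1/2 not
For instance (0,1) has only 1/2 same-type neighbors, below 5/8.

No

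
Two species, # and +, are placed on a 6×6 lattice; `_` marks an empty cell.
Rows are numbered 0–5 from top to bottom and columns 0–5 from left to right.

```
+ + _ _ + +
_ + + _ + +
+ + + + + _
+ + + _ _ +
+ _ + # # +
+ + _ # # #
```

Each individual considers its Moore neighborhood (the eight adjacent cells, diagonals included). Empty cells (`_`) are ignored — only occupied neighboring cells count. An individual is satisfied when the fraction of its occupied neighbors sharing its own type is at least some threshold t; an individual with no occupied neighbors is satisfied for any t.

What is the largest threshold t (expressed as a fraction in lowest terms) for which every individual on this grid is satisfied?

(0,0)+ 2/2
(0,1)+ 3/3
(0,4)+ 3/3
(0,5)+ 3/3
(1,1)+ 6/6
(1,2)+ 5/5
(1,4)+ 5/5
(1,5)+ 4/4
(2,0)+ 4/4
(2,1)+ 7/7
(2,2)+ 6/6
(2,3)+ 5/5
(2,4)+ 4/4
(3,0)+ 4/4
(3,1)+ 7/7
(3,2)+ 5/6
(3,5)+ 2/3
(4,0)+ 4/4
(4,2)+ 3/5
(4,3)# 3/5
(4,4)# 4/6
(4,5)+ 1/4
(5,0)+ 2/2
(5,1)+ 3/3
(5,3)# 3/4
(5,4)# 4/5
(5,5)# 2/3
The smallest same-type fraction is 1/4 at (4,5), which reduces to 1/4. Any threshold above that leaves this individual unsatisfied.

1/4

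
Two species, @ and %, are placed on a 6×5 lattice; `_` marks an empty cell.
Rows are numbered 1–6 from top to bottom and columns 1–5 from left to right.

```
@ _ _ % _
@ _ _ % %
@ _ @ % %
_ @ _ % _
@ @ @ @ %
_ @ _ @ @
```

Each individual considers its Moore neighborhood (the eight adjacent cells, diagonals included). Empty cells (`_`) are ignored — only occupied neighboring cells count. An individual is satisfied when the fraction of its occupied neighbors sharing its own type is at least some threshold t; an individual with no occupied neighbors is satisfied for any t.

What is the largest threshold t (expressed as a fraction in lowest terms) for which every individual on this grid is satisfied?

(1,1)@ 1/1
(1,4)% 2/2
(2,1)@ 2/2
(2,4)% 4/5
(2,5)% 4/4
(3,1)@ 2/2
(3,3)@ 1/4
(3,4)% 4/5
(3,5)% 4/4
(4,2)@ 5/5
(4,4)% 3/6
(5,1)@ 3/3
(5,2)@ 4/4
(5,3)@ 5/6
(5,4)@ 3/5
(5,5)% 1/4
(6,2)@ 3/3
(6,4)@ 3/4
(6,5)@ 2/3
The smallest same-type fraction is 1/4 at (3,3), which reduces to 1/4. Any threshold above that leaves this individual unsatisfied.

1/4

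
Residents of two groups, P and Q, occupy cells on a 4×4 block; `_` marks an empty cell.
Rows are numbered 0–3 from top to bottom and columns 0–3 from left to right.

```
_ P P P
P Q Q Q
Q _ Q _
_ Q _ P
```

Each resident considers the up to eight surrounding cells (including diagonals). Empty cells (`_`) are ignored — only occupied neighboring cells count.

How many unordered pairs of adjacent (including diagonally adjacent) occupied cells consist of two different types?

Scan each occupied cell's neighbors to the right and below (and the two forward diagonals) so each pair is counted once.
Row 0: P(0,1)–P(0,2)= P(0,1)–Q(1,1)≠ P(0,1)–Q(1,2)≠ P(0,1)–P(1,0)= P(0,2)–P(0,3)= P(0,2)–Q(1,2)≠ P(0,2)–Q(1,3)≠ P(0,2)–Q(1,1)≠ P(0,3)–Q(1,3)≠ P(0,3)–Q(1,2)≠  → 7/10 unlike.
Row 1: P(1,0)–Q(1,1)≠ P(1,0)–Q(2,0)≠ Q(1,1)–Q(1,2)= Q(1,1)–Q(2,2)= Q(1,1)–Q(2,0)= Q(1,2)–Q(1,3)= Q(1,2)–Q(2,2)= Q(1,3)–Q(2,2)=  → 2/8 unlike.
Row 2: Q(2,0)–Q(3,1)= Q(2,2)–P(3,3)≠ Q(2,2)–Q(3,1)=  → 1/3 unlike.
Total adjacent occupied pairs: 21; unlike-type pairs: 10.

10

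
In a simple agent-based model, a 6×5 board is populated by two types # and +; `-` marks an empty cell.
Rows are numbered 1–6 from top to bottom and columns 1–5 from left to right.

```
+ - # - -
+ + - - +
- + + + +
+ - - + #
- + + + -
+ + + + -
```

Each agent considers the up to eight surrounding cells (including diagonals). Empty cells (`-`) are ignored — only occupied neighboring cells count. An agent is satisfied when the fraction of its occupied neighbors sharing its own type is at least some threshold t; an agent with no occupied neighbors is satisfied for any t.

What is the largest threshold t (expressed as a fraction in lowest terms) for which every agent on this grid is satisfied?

Row 1: (1,1)+ 2/2 · (1,3)# 0/1
Row 2: (2,1)+ 3/3 · (2,2)+ 4/5 · (2,5)+ 2/2
Row 3: (3,2)+ 4/4 · (3,3)+ 4/4 · (3,4)+ 4/5 · (3,5)+ 3/4
Row 4: (4,1)+ 2/2 · (4,4)+ 5/6 · (4,5)# 0/4
Row 5: (5,2)+ 5/5 · (5,3)+ 6/6 · (5,4)+ 4/5
Row 6: (6,1)+ 2/2 · (6,2)+ 4/4 · (6,3)+ 5/5 · (6,4)+ 3/3
The smallest same-type fraction is 0/1 at (1,3), which reduces to 0/1. Any threshold above that leaves this agent unsatisfied.

0/1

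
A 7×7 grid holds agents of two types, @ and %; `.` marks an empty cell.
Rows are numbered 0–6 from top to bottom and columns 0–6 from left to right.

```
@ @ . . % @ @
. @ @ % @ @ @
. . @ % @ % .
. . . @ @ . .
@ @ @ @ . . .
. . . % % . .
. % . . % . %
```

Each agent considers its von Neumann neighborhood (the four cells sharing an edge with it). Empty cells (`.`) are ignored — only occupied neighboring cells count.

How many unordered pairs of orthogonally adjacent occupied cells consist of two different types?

Scan each occupied cell's neighbors to the right and below so each pair is counted once.
From row 0: 2 unlike of 7 pairs (running 2/7).
From row 1: 3 unlike of 9 pairs (running 5/16).
From row 2: 4 unlike of 5 pairs (running 9/21).
From row 3: 0 unlike of 2 pairs (running 9/23).
From row 4: 1 unlike of 4 pairs (running 10/27).
From row 5: 0 unlike of 2 pairs (running 10/29).
Total adjacent occupied pairs: 29; unlike-type pairs: 10.

10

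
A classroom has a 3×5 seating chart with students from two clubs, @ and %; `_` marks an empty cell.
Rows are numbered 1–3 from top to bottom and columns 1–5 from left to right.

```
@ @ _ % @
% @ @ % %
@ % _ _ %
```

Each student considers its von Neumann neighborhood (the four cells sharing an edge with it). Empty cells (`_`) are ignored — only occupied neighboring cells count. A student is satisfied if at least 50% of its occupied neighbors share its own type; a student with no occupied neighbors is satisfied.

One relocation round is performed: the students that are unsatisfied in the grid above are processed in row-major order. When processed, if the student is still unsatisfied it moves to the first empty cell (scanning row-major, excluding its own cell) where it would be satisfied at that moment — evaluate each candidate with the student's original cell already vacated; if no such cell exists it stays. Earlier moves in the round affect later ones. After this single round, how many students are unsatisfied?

0

Initially unsatisfied (in order): (1,5), (2,1), (3,1), (3,2).
  (1,5) → (1,3).
  (2,1) → (1,5).
  (3,1) → (2,1).
  (3,2) → (3,4).
Resulting grid:
@ @ @ % %
@ @ @ % %
_ _ _ % %
All satisfied now.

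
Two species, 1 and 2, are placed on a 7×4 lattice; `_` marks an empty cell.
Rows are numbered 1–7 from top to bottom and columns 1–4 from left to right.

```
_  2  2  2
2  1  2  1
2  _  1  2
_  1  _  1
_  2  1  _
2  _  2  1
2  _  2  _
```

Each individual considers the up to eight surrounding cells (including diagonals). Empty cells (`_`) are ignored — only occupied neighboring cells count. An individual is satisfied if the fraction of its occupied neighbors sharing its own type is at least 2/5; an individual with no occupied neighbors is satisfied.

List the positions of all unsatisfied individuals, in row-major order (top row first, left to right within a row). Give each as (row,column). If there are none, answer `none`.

(1,2)2 3/4 ✓
(1,3)2 3/5 ✓
(1,4)2 2/3 ✓
(2,1)2 2/3 ✓
(2,2)1 1/6 ✗
(2,3)2 4/7 ✓
(2,4)1 1/5 ✗
(3,1)2 1/3 ✗
(3,3)1 4/6 ✓
(3,4)2 1/4 ✗
(4,2)1 2/4 ✓
(4,4)1 2/3 ✓
(5,2)2 2/4 ✓
(5,3)1 3/5 ✓
(6,1)2 2/2 ✓
(6,3)2 2/4 ✓
(6,4)1 1/3 ✗
(7,1)2 1/1 ✓
(7,3)2 1/2 ✓

(2,2), (2,4), (3,1), (3,4), (6,4)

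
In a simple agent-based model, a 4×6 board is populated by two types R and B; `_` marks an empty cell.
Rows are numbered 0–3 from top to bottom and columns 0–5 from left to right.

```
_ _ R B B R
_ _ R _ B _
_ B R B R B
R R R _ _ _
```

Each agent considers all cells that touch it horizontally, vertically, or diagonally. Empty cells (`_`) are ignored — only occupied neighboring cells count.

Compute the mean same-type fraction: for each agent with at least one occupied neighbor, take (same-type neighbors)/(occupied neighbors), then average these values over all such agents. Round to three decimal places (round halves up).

0.413

(0,2)R 1/2
(0,3)B 2/4
(0,4)B 2/3
(0,5)R 0/2
(1,2)R 2/5
(1,4)B 4/6
(2,1)B 0/5
(2,2)R 3/5
(2,3)B 1/5
(2,4)R 0/3
(2,5)B 1/2
(3,0)R 1/2
(3,1)R 3/4
(3,2)R 2/4
Sum over 14 agents: 1/2 + 2/4 + 2/3 + 0/2 + 2/5 + 4/6 + 0/5 + 3/5 + 1/5 + 0/3 + 1/2 + 1/2 + 3/4 + 2/4 = 347/60; mean = 347/60 ÷ 14 = 347/840 = 0.413095… → 0.413.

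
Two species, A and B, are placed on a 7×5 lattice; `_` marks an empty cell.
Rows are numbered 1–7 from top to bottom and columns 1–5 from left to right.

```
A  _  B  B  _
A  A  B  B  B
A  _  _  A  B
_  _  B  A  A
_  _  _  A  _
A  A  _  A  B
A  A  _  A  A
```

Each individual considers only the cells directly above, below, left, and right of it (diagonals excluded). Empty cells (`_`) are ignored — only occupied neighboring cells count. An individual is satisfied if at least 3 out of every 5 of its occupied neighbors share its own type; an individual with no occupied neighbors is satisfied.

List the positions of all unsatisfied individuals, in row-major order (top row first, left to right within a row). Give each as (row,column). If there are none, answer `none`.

Row 1: (1,1)A 1/1 ok · (1,3)B 2/2 ok · (1,4)B 2/2 ok
Row 2: (2,1)A 3/3 ok · (2,2)A 1/2 unhappy · (2,3)B 2/3 ok · (2,4)B 3/4 ok · (2,5)B 2/2 ok
Row 3: (3,1)A 1/1 ok · (3,4)A 1/3 unhappy · (3,5)B 1/3 unhappy
Row 4: (4,3)B 0/1 unhappy · (4,4)A 3/4 ok · (4,5)A 1/2 unhappy
Row 5: (5,4)A 2/2 ok
Row 6: (6,1)A 2/2 ok · (6,2)A 2/2 ok · (6,4)A 2/3 ok · (6,5)B 0/2 unhappy
Row 7: (7,1)A 2/2 ok · (7,2)A 2/2 ok · (7,4)A 2/2 ok · (7,5)A 1/2 unhappy

(2,2), (3,4), (3,5), (4,3), (4,5), (6,5), (7,5)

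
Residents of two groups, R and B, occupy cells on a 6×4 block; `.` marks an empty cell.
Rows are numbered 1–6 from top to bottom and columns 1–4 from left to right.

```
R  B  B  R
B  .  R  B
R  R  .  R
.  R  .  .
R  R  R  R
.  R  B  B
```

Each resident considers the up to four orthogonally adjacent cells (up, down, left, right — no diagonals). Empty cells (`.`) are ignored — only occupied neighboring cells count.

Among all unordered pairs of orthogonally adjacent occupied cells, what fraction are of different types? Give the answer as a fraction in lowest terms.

Scan each occupied cell's neighbors to the right and below so each pair is counted once.
Row 1: R(1,1)–B(1,2)≠ R(1,1)–B(2,1)≠ B(1,2)–B(1,3)= B(1,3)–R(1,4)≠ B(1,3)–R(2,3)≠ R(1,4)–B(2,4)≠  → 5/6 unlike.
Row 2: B(2,1)–R(3,1)≠ R(2,3)–B(2,4)≠ B(2,4)–R(3,4)≠  → 3/3 unlike.
Row 3: R(3,1)–R(3,2)= R(3,2)–R(4,2)=  → 0/2 unlike.
Row 4: R(4,2)–R(5,2)=  → 0/1 unlike.
Row 5: R(5,1)–R(5,2)= R(5,2)–R(5,3)= R(5,2)–R(6,2)= R(5,3)–R(5,4)= R(5,3)–B(6,3)≠ R(5,4)–B(6,4)≠  → 2/6 unlike.
Row 6: R(6,2)–B(6,3)≠ B(6,3)–B(6,4)=  → 1/2 unlike.
Total adjacent occupied pairs: 20; unlike-type pairs: 11.
11/20 is already in lowest terms.

11/20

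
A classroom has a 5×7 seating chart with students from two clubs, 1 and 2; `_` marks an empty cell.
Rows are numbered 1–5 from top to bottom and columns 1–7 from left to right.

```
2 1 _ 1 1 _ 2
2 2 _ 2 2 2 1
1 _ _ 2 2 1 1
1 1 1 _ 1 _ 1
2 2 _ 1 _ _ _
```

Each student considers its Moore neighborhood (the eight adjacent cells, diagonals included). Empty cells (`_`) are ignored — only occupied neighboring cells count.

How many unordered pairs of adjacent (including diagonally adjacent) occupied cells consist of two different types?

24

Scan each occupied cell's neighbors to the right and below (and the two forward diagonals) so each pair is counted once.
Row 1: 2(1,1)–1(1,2)≠ 2(1,1)–2(2,1)= 2(1,1)–2(2,2)= 1(1,2)–2(2,2)≠ 1(1,2)–2(2,1)≠ 1(1,4)–1(1,5)= 1(1,4)–2(2,4)≠ 1(1,4)–2(2,5)≠ 1(1,5)–2(2,5)≠ 1(1,5)–2(2,6)≠ 1(1,5)–2(2,4)≠ 2(1,7)–1(2,7)≠ 2(1,7)–2(2,6)=  → 9/13 unlike.
Row 2: 2(2,1)–2(2,2)= 2(2,1)–1(3,1)≠ 2(2,2)–1(3,1)≠ 2(2,4)–2(2,5)= 2(2,4)–2(3,4)= 2(2,4)–2(3,5)= 2(2,5)–2(2,6)= 2(2,5)–2(3,5)= 2(2,5)–1(3,6)≠ 2(2,5)–2(3,4)= 2(2,6)–1(2,7)≠ 2(2,6)–1(3,6)≠ 2(2,6)–1(3,7)≠ 2(2,6)–2(3,5)= 1(2,7)–1(3,7)= 1(2,7)–1(3,6)=  → 6/16 unlike.
Row 3: 1(3,1)–1(4,1)= 1(3,1)–1(4,2)= 2(3,4)–2(3,5)= 2(3,4)–1(4,5)≠ 2(3,4)–1(4,3)≠ 2(3,5)–1(3,6)≠ 2(3,5)–1(4,5)≠ 1(3,6)–1(3,7)= 1(3,6)–1(4,7)= 1(3,6)–1(4,5)= 1(3,7)–1(4,7)=  → 4/11 unlike.
Row 4: 1(4,1)–1(4,2)= 1(4,1)–2(5,1)≠ 1(4,1)–2(5,2)≠ 1(4,2)–1(4,3)= 1(4,2)–2(5,2)≠ 1(4,2)–2(5,1)≠ 1(4,3)–1(5,4)= 1(4,3)–2(5,2)≠ 1(4,5)–1(5,4)=  → 5/9 unlike.
Row 5: 2(5,1)–2(5,2)=  → 0/1 unlike.
Total adjacent occupied pairs: 50; unlike-type pairs: 24.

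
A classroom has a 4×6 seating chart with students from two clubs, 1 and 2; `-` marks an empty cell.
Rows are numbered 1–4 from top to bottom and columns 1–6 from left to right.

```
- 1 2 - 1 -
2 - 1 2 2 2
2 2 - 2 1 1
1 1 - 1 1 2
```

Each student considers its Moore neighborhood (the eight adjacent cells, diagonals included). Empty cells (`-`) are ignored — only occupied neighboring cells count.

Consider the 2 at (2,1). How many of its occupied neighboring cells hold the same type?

2

Occupied neighbors of (2,1): (1,2)=1, (3,1)=2, (3,2)=2.
Same type (2): 2 of 3.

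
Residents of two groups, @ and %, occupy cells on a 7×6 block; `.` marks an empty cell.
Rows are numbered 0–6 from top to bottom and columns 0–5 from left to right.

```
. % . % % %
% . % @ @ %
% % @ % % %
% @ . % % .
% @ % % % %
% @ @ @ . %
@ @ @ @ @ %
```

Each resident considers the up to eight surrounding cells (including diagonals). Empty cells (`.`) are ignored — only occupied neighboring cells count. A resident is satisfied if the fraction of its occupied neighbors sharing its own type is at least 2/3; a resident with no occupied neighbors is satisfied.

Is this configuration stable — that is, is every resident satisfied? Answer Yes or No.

(0,1)% 2/2 ✓
(0,3)% 2/4 ✗
(0,4)% 3/5 ✗
(0,5)% 2/3 ✓
(1,0)% 3/3 ✓
(1,2)% 4/6 ✓
(1,3)@ 2/7 ✗
(1,4)@ 1/8 ✗
(1,5)% 4/5 ✓
(2,0)% 3/4 ✓
(2,1)% 4/6 ✓
(2,2)@ 2/6 ✗
(2,3)% 4/7 ✗
(2,4)% 5/7 ✓
(2,5)% 3/4 ✓
(3,0)% 3/5 ✗
(3,1)@ 2/7 ✗
(3,3)% 6/7 ✓
(3,4)% 7/7 ✓
(4,0)% 2/5 ✗
(4,1)@ 3/7 ✗
(4,2)% 2/7 ✗
(4,3)% 4/6 ✓
(4,4)% 5/6 ✓
(4,5)% 3/3 ✓
(5,0)% 1/5 ✗
(5,1)@ 5/8 ✗
(5,2)@ 6/8 ✓
(5,3)@ 4/7 ✗
(5,5)% 3/4 ✓
(6,0)@ 2/3 ✓
(6,1)@ 4/5 ✓
(6,2)@ 5/5 ✓
(6,3)@ 4/4 ✓
(6,4)@ 2/4 ✗
(6,5)% 1/2 ✗
For instance (0,3) has only 2/4 same-type neighbors, below 2/3.

No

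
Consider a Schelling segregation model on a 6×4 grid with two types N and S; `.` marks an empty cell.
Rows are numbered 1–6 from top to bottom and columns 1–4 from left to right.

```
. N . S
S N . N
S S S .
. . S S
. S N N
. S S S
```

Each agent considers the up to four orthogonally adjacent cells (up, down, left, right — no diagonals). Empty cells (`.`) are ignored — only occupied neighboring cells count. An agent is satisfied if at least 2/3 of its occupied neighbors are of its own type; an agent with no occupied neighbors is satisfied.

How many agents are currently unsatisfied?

9

(1,2)N 1/1 ✓
(1,4)S 0/1 ✗
(2,1)S 1/2 ✗
(2,2)N 1/3 ✗
(2,4)N 0/1 ✗
(3,1)S 2/2 ✓
(3,2)S 2/3 ✓
(3,3)S 2/2 ✓
(4,3)S 2/3 ✓
(4,4)S 1/2 ✗
(5,2)S 1/2 ✗
(5,3)N 1/4 ✗
(5,4)N 1/3 ✗
(6,2)S 2/2 ✓
(6,3)S 2/3 ✓
(6,4)S 1/2 ✗
Unsatisfied: (1,4), (2,1), (2,2), (2,4), (4,4), (5,2), (5,3), (5,4), (6,4) — 9 in total.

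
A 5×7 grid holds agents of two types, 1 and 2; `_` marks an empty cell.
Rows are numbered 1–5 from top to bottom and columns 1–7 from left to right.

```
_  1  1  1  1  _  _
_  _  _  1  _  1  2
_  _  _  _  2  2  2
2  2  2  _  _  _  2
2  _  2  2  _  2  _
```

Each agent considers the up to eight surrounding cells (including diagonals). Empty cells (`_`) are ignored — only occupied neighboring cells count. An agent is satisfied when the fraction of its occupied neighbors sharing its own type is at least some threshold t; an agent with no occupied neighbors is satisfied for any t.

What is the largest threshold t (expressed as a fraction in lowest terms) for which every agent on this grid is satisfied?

Row 1: (1,2)1 1/1 · (1,3)1 3/3 · (1,4)1 3/3 · (1,5)1 3/3
Row 2: (2,4)1 3/4 · (2,6)1 1/5 · (2,7)2 2/3
Row 3: (3,5)2 1/3 · (3,6)2 4/5 · (3,7)2 3/4
Row 4: (4,1)2 2/2 · (4,2)2 4/4 · (4,3)2 3/3 · (4,7)2 3/3
Row 5: (5,1)2 2/2 · (5,3)2 3/3 · (5,4)2 2/2 · (5,6)2 1/1
The smallest same-type fraction is 1/5 at (2,6), which reduces to 1/5. Any threshold above that leaves this agent unsatisfied.

1/5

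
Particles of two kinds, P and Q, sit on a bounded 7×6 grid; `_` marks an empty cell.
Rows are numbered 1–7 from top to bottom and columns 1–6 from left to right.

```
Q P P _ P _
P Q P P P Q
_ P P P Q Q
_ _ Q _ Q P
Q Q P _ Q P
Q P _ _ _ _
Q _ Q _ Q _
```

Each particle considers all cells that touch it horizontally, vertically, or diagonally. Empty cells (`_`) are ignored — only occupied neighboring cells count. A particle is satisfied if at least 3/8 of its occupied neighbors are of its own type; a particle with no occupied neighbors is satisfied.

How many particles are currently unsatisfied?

9

Row 1: (1,1)Q 1/3 ✗ · (1,2)P 3/5 ✓ · (1,3)P 3/4 ✓ · (1,5)P 2/3 ✓
Row 2: (2,1)P 2/4 ✓ · (2,2)Q 1/7 ✗ · (2,3)P 6/7 ✓ · (2,4)P 6/7 ✓ · (2,5)P 3/6 ✓ · (2,6)Q 2/4 ✓
Row 3: (3,2)P 3/5 ✓ · (3,3)P 4/6 ✓ · (3,4)P 4/7 ✓ · (3,5)Q 3/7 ✓ · (3,6)Q 3/5 ✓
Row 4: (4,3)Q 1/5 ✗ · (4,5)Q 3/6 ✓ · (4,6)P 1/5 ✗
Row 5: (5,1)Q 2/3 ✓ · (5,2)Q 3/5 ✓ · (5,3)P 1/3 ✗ · (5,5)Q 1/3 ✗ · (5,6)P 1/3 ✗
Row 6: (6,1)Q 3/4 ✓ · (6,2)P 1/6 ✗
Row 7: (7,1)Q 1/2 ✓ · (7,3)Q 0/1 ✗ · (7,5)Q 0/0 ✓
Unsatisfied: (1,1), (2,2), (4,3), (4,6), (5,3), (5,5), (5,6), (6,2), (7,3) — 9 in total.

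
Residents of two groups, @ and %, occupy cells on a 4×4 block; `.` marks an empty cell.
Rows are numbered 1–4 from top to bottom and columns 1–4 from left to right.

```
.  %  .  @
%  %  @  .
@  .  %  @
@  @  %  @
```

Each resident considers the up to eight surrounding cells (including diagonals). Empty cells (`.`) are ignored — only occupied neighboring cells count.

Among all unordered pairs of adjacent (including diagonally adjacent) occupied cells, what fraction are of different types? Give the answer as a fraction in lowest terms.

1/2

Scan each occupied cell's neighbors to the right and below (and the two forward diagonals) so each pair is counted once.
Row 1: %(1,2)–%(2,2)= %(1,2)–@(2,3)≠ %(1,2)–%(2,1)= @(1,4)–@(2,3)=  → 1/4 unlike.
Row 2: %(2,1)–%(2,2)= %(2,1)–@(3,1)≠ %(2,2)–@(2,3)≠ %(2,2)–%(3,3)= %(2,2)–@(3,1)≠ @(2,3)–%(3,3)≠ @(2,3)–@(3,4)=  → 4/7 unlike.
Row 3: @(3,1)–@(4,1)= @(3,1)–@(4,2)= %(3,3)–@(3,4)≠ %(3,3)–%(4,3)= %(3,3)–@(4,4)≠ %(3,3)–@(4,2)≠ @(3,4)–@(4,4)= @(3,4)–%(4,3)≠  → 4/8 unlike.
Row 4: @(4,1)–@(4,2)= @(4,2)–%(4,3)≠ %(4,3)–@(4,4)≠  → 2/3 unlike.
Total adjacent occupied pairs: 22; unlike-type pairs: 11.
11/22 reduces to 1/2.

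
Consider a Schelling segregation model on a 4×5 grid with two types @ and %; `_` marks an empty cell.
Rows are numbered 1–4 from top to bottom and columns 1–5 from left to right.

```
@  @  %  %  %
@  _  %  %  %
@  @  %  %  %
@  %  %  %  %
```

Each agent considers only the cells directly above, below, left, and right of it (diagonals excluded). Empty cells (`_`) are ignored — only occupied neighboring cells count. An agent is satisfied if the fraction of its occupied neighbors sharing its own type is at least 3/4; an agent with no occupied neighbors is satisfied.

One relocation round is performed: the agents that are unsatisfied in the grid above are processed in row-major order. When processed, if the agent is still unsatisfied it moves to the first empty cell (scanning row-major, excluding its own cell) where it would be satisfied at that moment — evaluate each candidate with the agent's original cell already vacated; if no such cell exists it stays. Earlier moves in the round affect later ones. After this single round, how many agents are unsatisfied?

4

Initially unsatisfied (in order): (1,2), (1,3), (3,2), (4,1), (4,2).
  (1,2): no empty cell satisfies it; stays.
  (1,3): no empty cell satisfies it; stays.
  (3,2): no empty cell satisfies it; stays.
  (4,1) → (2,2).
  (4,2): no empty cell satisfies it; stays.
Resulting grid:
@ @ % % %
@ @ % % %
@ @ % % %
_ % % % %
Unsatisfied now: (1,2), (1,3), (3,2), (4,2).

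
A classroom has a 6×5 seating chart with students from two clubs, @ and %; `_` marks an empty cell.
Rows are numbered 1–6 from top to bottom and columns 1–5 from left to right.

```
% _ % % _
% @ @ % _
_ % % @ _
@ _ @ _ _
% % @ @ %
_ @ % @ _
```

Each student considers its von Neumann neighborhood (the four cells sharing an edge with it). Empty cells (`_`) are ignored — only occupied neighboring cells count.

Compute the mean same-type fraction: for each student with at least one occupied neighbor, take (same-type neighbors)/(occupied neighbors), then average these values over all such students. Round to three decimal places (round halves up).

Row 1: (1,1)% 1/1 · (1,3)% 1/2 · (1,4)% 2/2
Row 2: (2,1)% 1/2 · (2,2)@ 1/3 · (2,3)@ 1/4 · (2,4)% 1/3
Row 3: (3,2)% 1/2 · (3,3)% 1/4 · (3,4)@ 0/2
Row 4: (4,1)@ 0/1 · (4,3)@ 1/2
Row 5: (5,1)% 1/2 · (5,2)% 1/3 · (5,3)@ 2/4 · (5,4)@ 2/3 · (5,5)% 0/1
Row 6: (6,2)@ 0/2 · (6,3)% 0/3 · (6,4)@ 1/2
Sum over 20 students: 1/1 + 1/2 + 2/2 + 1/2 + 1/3 + 1/4 + 1/3 + 1/2 + 1/4 + 0/2 + 0/1 + 1/2 + 1/2 + 1/3 + 2/4 + 2/3 + 0/1 + 0/2 + 0/3 + 1/2 = 23/3; mean = 23/3 ÷ 20 = 23/60 = 0.383333… → 0.383.

0.383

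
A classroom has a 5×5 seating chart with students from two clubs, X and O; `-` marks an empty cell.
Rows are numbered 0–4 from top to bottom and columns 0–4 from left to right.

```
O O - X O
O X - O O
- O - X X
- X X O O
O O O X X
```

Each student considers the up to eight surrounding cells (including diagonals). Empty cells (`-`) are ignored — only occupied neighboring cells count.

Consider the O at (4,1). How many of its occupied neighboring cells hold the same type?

2

Occupied neighbors of (4,1): (3,1)=X, (3,2)=X, (4,0)=O, (4,2)=O.
Same type (O): 2 of 4.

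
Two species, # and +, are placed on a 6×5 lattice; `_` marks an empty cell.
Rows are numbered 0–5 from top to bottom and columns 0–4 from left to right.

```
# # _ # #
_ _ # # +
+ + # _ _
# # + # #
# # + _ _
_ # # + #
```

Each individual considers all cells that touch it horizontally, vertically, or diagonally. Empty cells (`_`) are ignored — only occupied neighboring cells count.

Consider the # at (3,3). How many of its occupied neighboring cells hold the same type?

2

Occupied neighbors of (3,3): (2,2)=#, (3,2)=+, (3,4)=#, (4,2)=+.
Same type (#): 2 of 4.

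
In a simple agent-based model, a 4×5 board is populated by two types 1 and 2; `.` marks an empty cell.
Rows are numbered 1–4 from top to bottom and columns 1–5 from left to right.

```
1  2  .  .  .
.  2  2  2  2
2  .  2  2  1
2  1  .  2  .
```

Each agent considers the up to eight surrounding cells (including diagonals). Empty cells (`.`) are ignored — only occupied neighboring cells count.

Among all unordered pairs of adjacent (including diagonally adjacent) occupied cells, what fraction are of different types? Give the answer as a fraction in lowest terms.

9/25

Scan each occupied cell's neighbors to the right and below (and the two forward diagonals) so each pair is counted once.
From row 1: 2 unlike of 4 pairs (running 2/4).
From row 2: 2 unlike of 12 pairs (running 4/16).
From row 3: 4 unlike of 8 pairs (running 8/24).
From row 4: 1 unlike of 1 pairs (running 9/25).
Total adjacent occupied pairs: 25; unlike-type pairs: 9.
9/25 is already in lowest terms.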